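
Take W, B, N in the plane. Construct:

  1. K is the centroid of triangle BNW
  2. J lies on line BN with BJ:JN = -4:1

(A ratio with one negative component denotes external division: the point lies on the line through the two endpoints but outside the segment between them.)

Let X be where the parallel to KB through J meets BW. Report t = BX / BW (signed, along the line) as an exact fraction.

Set W = (0, 0), B = (1, 0), N = (0, 1); any affine frame gives the same invariant.
1. K is the centroid of triangle BNW ⇒ K = (1/3, 1/3)
2. J lies on line BN with BJ:JN = -4:1 ⇒ J = (-1/3, 4/3)
through J parallel to KB: direction (2/3, -1/3); meets BW at X = (7/3, 0)
X = B + t·(W−B) with t = -4/3

t = -4/3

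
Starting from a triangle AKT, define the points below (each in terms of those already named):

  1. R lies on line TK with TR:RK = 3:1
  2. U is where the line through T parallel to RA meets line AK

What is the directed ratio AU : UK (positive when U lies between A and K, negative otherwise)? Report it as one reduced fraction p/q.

Choose coordinates A = (0, 0), K = (1, 0), T = (0, 1).
1. R lies on line TK with TR:RK = 3:1 ⇒ R = (3/4, 1/4)
2. U is where the line through T parallel to RA meets line AK ⇒ U = (-3, 0)
U = A + t·(K−A) with t = -3, so AU:UK = t:(1−t) = -3:4

AU:UK = -3/4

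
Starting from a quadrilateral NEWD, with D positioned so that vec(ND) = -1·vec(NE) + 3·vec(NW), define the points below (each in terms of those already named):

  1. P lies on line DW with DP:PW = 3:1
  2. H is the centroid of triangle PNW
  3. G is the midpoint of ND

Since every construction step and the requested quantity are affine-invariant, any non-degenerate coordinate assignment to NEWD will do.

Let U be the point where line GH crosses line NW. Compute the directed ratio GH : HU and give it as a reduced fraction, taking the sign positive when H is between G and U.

Choose coordinates N = (0, 0), E = (1, 0), W = (0, 1), D = (-1, 3).
1. P lies on line DW with DP:PW = 3:1 ⇒ P = (-1/4, 3/2)
2. H is the centroid of triangle PNW ⇒ H = (-1/12, 5/6)
3. G is the midpoint of ND ⇒ G = (-1/2, 3/2)
line GH meets NW at U = (0, 7/10)
H = G + t·(U−G) with t = 5/6, so GH:HU = 5/6:1/6

GH:HU = 5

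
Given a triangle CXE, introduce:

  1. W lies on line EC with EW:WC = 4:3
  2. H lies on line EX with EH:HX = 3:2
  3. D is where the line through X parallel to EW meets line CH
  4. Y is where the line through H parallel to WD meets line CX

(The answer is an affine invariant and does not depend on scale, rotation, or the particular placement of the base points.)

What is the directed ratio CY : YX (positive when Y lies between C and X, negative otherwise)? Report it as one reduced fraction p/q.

CY:YX = -27/52

Work in coordinates with C = (0, 0), X = (1, 0), E = (0, 1).
1. W lies on line EC with EW:WC = 4:3 ⇒ W = (0, 3/7)
2. H lies on line EX with EH:HX = 3:2 ⇒ H = (3/5, 2/5)
3. D is where the line through X parallel to EW meets line CH ⇒ D = (1, 2/3)
4. Y is where the line through H parallel to WD meets line CX ⇒ Y = (-27/25, 0)
Y = C + t·(X−C) with t = -27/25, so CY:YX = t:(1−t) = -27/25:52/25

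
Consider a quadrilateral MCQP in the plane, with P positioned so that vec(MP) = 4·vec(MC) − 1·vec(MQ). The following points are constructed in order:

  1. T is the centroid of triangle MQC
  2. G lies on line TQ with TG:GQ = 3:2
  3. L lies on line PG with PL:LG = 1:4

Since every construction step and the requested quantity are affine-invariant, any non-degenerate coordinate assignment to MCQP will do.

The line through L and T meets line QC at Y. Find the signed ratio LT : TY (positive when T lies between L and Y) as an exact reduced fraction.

Choose coordinates M = (0, 0), C = (1, 0), Q = (0, 1), P = (4, -1).
1. T is the centroid of triangle MQC ⇒ T = (1/3, 1/3)
2. G lies on line TQ with TG:GQ = 3:2 ⇒ G = (2/15, 11/15)
3. L lies on line PG with PL:LG = 1:4 ⇒ L = (242/75, -49/75)
line LT meets QC at Y = (120/143, 23/143)
T = L + t·(Y−L) with t = 143/118, so LT:TY = 143/118:-25/118

LT:TY = -143/25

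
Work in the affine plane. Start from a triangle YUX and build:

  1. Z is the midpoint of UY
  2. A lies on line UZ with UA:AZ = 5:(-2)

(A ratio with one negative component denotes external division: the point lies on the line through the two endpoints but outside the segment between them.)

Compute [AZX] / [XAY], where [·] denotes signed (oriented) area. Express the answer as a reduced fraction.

Choose coordinates Y = (0, 0), U = (1, 0), X = (0, 1).
1. Z is the midpoint of UY ⇒ Z = (1/2, 0)
2. A lies on line UZ with UA:AZ = 5:(-2) ⇒ A = (1/6, 0)
2·[AZX] = 1/3, 2·[XAY] = -1/6
[AZX]:[XAY] = 1/3:-1/6 = -2

[AZX]:[XAY] = -2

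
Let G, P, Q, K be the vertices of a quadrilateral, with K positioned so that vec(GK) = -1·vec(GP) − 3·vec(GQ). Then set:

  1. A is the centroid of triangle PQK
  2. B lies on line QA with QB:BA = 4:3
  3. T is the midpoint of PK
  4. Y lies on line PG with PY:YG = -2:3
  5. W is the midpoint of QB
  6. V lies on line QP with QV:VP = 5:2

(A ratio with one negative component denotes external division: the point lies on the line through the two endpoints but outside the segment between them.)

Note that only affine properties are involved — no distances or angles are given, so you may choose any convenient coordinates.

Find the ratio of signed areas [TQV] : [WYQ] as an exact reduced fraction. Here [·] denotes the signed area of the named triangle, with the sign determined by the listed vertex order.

Set G = (0, 0), P = (1, 0), Q = (0, 1), K = (-1, -3); any affine frame gives the same invariant.
1. A is the centroid of triangle PQK ⇒ A = (0, -2/3)
2. B lies on line QA with QB:BA = 4:3 ⇒ B = (0, 1/21)
3. T is the midpoint of PK ⇒ T = (0, -3/2)
4. Y lies on line PG with PY:YG = -2:3 ⇒ Y = (3, 0)
5. W is the midpoint of QB ⇒ W = (0, 11/21)
6. V lies on line QP with QV:VP = 5:2 ⇒ V = (5/7, 2/7)
2·[TQV] = -25/14, 2·[WYQ] = 10/7
[TQV]:[WYQ] = -25/14:10/7 = -5/4

[TQV]:[WYQ] = -5/4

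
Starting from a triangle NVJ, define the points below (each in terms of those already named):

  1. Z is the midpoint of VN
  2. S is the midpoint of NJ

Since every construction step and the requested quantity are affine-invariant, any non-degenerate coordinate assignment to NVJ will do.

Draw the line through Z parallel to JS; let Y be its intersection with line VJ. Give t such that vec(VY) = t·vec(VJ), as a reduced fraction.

t = 1/2

Choose coordinates N = (0, 0), V = (1, 0), J = (0, 1).
1. Z is the midpoint of VN ⇒ Z = (1/2, 0)
2. S is the midpoint of NJ ⇒ S = (0, 1/2)
through Z parallel to JS: direction (0, -1/2); meets VJ at Y = (1/2, 1/2)
Y = V + t·(J−V) with t = 1/2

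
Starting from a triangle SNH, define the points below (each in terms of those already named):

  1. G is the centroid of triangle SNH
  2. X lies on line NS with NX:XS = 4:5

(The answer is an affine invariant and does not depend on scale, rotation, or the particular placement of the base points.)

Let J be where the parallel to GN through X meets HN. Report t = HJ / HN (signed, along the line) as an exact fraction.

t = 13/9

Choose coordinates S = (0, 0), N = (1, 0), H = (0, 1).
1. G is the centroid of triangle SNH ⇒ G = (1/3, 1/3)
2. X lies on line NS with NX:XS = 4:5 ⇒ X = (5/9, 0)
through X parallel to GN: direction (2/3, -1/3); meets HN at J = (13/9, -4/9)
J = H + t·(N−H) with t = 13/9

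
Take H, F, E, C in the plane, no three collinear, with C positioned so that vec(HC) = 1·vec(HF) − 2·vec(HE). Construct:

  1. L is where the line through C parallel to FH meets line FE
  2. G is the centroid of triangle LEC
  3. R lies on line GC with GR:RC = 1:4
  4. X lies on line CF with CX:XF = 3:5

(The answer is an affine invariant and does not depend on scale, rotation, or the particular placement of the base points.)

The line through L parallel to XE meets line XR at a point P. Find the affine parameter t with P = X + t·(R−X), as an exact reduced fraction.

t = 75/13

Work in coordinates with H = (0, 0), F = (1, 0), E = (0, 1), C = (1, -2).
1. L is where the line through C parallel to FH meets line FE ⇒ L = (3, -2)
2. G is the centroid of triangle LEC ⇒ G = (4/3, -1)
3. R lies on line GC with GR:RC = 1:4 ⇒ R = (19/15, -6/5)
4. X lies on line CF with CX:XF = 3:5 ⇒ X = (1, -5/4)
through L parallel to XE: direction (-1, 9/4); meets XR at P = (33/13, -25/26)
P = X + t·(R−X) with t = 75/13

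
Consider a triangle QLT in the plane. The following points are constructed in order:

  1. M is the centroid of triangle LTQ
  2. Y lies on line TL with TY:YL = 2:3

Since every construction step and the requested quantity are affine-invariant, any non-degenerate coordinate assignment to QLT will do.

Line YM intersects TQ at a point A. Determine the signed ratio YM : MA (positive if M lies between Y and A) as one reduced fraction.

YM:MA = 1/5

Set Q = (0, 0), L = (1, 0), T = (0, 1); any affine frame gives the same invariant.
1. M is the centroid of triangle LTQ ⇒ M = (1/3, 1/3)
2. Y lies on line TL with TY:YL = 2:3 ⇒ Y = (2/5, 3/5)
line YM meets TQ at A = (0, -1)
M = Y + t·(A−Y) with t = 1/6, so YM:MA = 1/6:5/6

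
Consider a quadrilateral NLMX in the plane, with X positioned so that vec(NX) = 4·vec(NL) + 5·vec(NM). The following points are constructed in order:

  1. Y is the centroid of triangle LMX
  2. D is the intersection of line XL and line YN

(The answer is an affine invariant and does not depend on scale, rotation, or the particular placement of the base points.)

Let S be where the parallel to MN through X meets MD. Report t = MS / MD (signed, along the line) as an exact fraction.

t = 28/25

Set N = (0, 0), L = (1, 0), M = (0, 1), X = (4, 5); any affine frame gives the same invariant.
1. Y is the centroid of triangle LMX ⇒ Y = (5/3, 2)
2. D is the intersection of line XL and line YN ⇒ D = (25/7, 30/7)
through X parallel to MN: direction (0, -1); meets MD at S = (4, 117/25)
S = M + t·(D−M) with t = 28/25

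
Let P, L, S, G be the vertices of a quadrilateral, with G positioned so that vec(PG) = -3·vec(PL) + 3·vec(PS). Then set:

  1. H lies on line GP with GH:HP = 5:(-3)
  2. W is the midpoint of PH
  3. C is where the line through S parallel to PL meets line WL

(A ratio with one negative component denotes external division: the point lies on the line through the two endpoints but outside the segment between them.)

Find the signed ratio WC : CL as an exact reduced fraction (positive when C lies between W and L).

WC:CL = -13/4

Choose coordinates P = (0, 0), L = (1, 0), S = (0, 1), G = (-3, 3).
1. H lies on line GP with GH:HP = 5:(-3) ⇒ H = (9/2, -9/2)
2. W is the midpoint of PH ⇒ W = (9/4, -9/4)
3. C is where the line through S parallel to PL meets line WL ⇒ C = (4/9, 1)
C = W + t·(L−W) with t = 13/9, so WC:CL = t:(1−t) = 13/9:-4/9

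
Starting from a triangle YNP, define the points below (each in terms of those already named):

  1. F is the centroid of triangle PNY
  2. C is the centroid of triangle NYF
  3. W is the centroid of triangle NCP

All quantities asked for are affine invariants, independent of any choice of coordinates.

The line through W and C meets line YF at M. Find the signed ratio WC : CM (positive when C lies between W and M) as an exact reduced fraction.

Set Y = (0, 0), N = (1, 0), P = (0, 1); any affine frame gives the same invariant.
1. F is the centroid of triangle PNY ⇒ F = (1/3, 1/3)
2. C is the centroid of triangle NYF ⇒ C = (4/9, 1/9)
3. W is the centroid of triangle NCP ⇒ W = (13/27, 10/27)
line WC meets YF at M = (1/2, 1/2)
C = W + t·(M−W) with t = -2, so WC:CM = -2:3

WC:CM = -2/3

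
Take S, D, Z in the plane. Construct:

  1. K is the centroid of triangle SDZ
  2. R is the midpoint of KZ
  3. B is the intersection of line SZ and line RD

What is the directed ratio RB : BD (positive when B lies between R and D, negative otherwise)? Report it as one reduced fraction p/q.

Work in coordinates with S = (0, 0), D = (1, 0), Z = (0, 1).
1. K is the centroid of triangle SDZ ⇒ K = (1/3, 1/3)
2. R is the midpoint of KZ ⇒ R = (1/6, 2/3)
3. B is the intersection of line SZ and line RD ⇒ B = (0, 4/5)
B = R + t·(D−R) with t = -1/5, so RB:BD = t:(1−t) = -1/5:6/5

RB:BD = -1/6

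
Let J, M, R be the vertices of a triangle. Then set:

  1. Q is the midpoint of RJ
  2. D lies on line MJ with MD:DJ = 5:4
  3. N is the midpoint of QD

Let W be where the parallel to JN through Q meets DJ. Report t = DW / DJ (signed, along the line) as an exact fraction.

t = 2

Assign J = (0, 0), M = (1, 0), R = (0, 1) — the answer is frame-independent, so this choice is without loss of generality.
1. Q is the midpoint of RJ ⇒ Q = (0, 1/2)
2. D lies on line MJ with MD:DJ = 5:4 ⇒ D = (4/9, 0)
3. N is the midpoint of QD ⇒ N = (2/9, 1/4)
through Q parallel to JN: direction (2/9, 1/4); meets DJ at W = (-4/9, 0)
W = D + t·(J−D) with t = 2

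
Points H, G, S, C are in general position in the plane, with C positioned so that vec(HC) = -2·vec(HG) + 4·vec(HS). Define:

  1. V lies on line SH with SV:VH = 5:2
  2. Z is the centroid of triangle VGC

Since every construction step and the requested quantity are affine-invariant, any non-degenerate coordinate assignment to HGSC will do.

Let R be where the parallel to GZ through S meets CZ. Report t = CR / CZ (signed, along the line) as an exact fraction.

t = 12/11

Work in coordinates with H = (0, 0), G = (1, 0), S = (0, 1), C = (-2, 4).
1. V lies on line SH with SV:VH = 5:2 ⇒ V = (0, 2/7)
2. Z is the centroid of triangle VGC ⇒ Z = (-1/3, 10/7)
through S parallel to GZ: direction (-4/3, 10/7); meets CZ at R = (-2/11, 92/77)
R = C + t·(Z−C) with t = 12/11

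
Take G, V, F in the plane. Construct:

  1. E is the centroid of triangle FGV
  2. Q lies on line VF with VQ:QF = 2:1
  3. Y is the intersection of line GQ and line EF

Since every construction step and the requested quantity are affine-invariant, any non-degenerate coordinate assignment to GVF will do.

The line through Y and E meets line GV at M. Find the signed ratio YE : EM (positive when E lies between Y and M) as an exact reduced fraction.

Set G = (0, 0), V = (1, 0), F = (0, 1); any affine frame gives the same invariant.
1. E is the centroid of triangle FGV ⇒ E = (1/3, 1/3)
2. Q lies on line VF with VQ:QF = 2:1 ⇒ Q = (1/3, 2/3)
3. Y is the intersection of line GQ and line EF ⇒ Y = (1/4, 1/2)
line YE meets GV at M = (1/2, 0)
E = Y + t·(M−Y) with t = 1/3, so YE:EM = 1/3:2/3

YE:EM = 1/2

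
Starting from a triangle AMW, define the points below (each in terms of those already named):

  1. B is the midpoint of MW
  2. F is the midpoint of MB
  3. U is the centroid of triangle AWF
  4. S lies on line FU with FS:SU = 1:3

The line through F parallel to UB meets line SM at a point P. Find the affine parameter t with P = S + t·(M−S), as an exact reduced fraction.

t = 1/5

Set A = (0, 0), M = (1, 0), W = (0, 1); any affine frame gives the same invariant.
1. B is the midpoint of MW ⇒ B = (1/2, 1/2)
2. F is the midpoint of MB ⇒ F = (3/4, 1/4)
3. U is the centroid of triangle AWF ⇒ U = (1/4, 5/12)
4. S lies on line FU with FS:SU = 1:3 ⇒ S = (5/8, 7/24)
through F parallel to UB: direction (1/4, 1/12); meets SM at P = (7/10, 7/30)
P = S + t·(M−S) with t = 1/5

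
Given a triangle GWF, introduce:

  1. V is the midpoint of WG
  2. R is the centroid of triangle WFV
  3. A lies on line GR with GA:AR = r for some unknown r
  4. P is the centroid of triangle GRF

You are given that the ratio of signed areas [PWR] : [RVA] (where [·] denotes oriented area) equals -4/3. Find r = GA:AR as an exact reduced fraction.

r = 3

Assign G = (0, 0), W = (1, 0), F = (0, 1) — the answer is frame-independent, so this choice is without loss of generality.
1. V is the midpoint of WG ⇒ V = (1/2, 0)
2. R is the centroid of triangle WFV ⇒ R = (1/2, 1/3)
3. With GA:AR = r, write λ = r/(r+1) so A = G + λ·(R−G); A is affine-linear in λ
4. P is the centroid of triangle GRF ⇒ P = (1/6, 4/9)
Every point depending on A is an affine combination of A and λ-independent points, so each such coordinate is linear in λ; the λ² term in each signed area is a multiple of (R−G)×(R−G) = 0, so 2·[PWR] and 2·[RVA] are each linear in λ. Evaluating at λ=0 and λ=1:
  2·[PWR] = 1/18,   2·[RVA] = 1/6·λ − 1/6
So [PWR]:[RVA] = (1/18) / (1/6·λ − 1/6). Setting this equal to -4/3:
  1/18 = -4/3·(1/6·λ − 1/6)  ⇒  λ = 3/4
Then r = λ/(1−λ) = (3/4)/(1/4) = 3. Check: with r = 3, A = (3/8, 1/4) and [PWR]:[RVA] = -4/3 as required.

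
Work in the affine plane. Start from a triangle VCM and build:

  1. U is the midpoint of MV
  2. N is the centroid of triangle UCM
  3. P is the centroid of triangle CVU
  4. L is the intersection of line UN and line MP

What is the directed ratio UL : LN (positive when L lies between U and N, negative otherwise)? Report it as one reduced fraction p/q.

UL:LN = 3/2

Set V = (0, 0), C = (1, 0), M = (0, 1); any affine frame gives the same invariant.
1. U is the midpoint of MV ⇒ U = (0, 1/2)
2. N is the centroid of triangle UCM ⇒ N = (1/3, 1/2)
3. P is the centroid of triangle CVU ⇒ P = (1/3, 1/6)
4. L is the intersection of line UN and line MP ⇒ L = (1/5, 1/2)
L = U + t·(N−U) with t = 3/5, so UL:LN = t:(1−t) = 3/5:2/5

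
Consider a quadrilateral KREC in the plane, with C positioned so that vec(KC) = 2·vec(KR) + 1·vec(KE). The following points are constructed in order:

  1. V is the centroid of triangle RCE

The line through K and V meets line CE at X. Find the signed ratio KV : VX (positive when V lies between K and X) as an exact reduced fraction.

KV:VX = 2

Set K = (0, 0), R = (1, 0), E = (0, 1), C = (2, 1); any affine frame gives the same invariant.
1. V is the centroid of triangle RCE ⇒ V = (1, 2/3)
line KV meets CE at X = (3/2, 1)
V = K + t·(X−K) with t = 2/3, so KV:VX = 2/3:1/3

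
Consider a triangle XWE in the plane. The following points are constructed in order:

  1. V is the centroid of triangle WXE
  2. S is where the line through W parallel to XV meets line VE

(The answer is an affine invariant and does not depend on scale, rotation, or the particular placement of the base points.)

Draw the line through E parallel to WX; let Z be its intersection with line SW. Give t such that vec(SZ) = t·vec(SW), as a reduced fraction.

Choose coordinates X = (0, 0), W = (1, 0), E = (0, 1).
1. V is the centroid of triangle WXE ⇒ V = (1/3, 1/3)
2. S is where the line through W parallel to XV meets line VE ⇒ S = (2/3, -1/3)
through E parallel to WX: direction (-1, 0); meets SW at Z = (2, 1)
Z = S + t·(W−S) with t = 4

t = 4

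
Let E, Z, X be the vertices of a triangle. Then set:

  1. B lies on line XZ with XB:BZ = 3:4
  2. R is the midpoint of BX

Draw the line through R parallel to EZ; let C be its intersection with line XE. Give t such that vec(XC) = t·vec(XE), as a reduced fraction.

Assign E = (0, 0), Z = (1, 0), X = (0, 1) — the answer is frame-independent, so this choice is without loss of generality.
1. B lies on line XZ with XB:BZ = 3:4 ⇒ B = (3/7, 4/7)
2. R is the midpoint of BX ⇒ R = (3/14, 11/14)
through R parallel to EZ: direction (1, 0); meets XE at C = (0, 11/14)
C = X + t·(E−X) with t = 3/14

t = 3/14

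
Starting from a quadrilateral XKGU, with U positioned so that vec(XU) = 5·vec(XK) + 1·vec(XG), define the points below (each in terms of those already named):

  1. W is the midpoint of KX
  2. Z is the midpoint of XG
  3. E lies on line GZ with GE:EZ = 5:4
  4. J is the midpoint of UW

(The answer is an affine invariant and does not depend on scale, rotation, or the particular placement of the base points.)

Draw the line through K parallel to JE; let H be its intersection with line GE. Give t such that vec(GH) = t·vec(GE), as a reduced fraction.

t = 182/55

Assign X = (0, 0), K = (1, 0), G = (0, 1), U = (5, 1) — the answer is frame-independent, so this choice is without loss of generality.
1. W is the midpoint of KX ⇒ W = (1/2, 0)
2. Z is the midpoint of XG ⇒ Z = (0, 1/2)
3. E lies on line GZ with GE:EZ = 5:4 ⇒ E = (0, 13/18)
4. J is the midpoint of UW ⇒ J = (11/4, 1/2)
through K parallel to JE: direction (-11/4, 2/9); meets GE at H = (0, 8/99)
H = G + t·(E−G) with t = 182/55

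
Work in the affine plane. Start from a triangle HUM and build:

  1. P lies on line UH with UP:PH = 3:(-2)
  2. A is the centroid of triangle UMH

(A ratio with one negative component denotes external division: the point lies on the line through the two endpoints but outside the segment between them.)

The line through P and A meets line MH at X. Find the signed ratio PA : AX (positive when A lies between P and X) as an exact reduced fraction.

PA:AX = -7

Set H = (0, 0), U = (1, 0), M = (0, 1); any affine frame gives the same invariant.
1. P lies on line UH with UP:PH = 3:(-2) ⇒ P = (-2, 0)
2. A is the centroid of triangle UMH ⇒ A = (1/3, 1/3)
line PA meets MH at X = (0, 2/7)
A = P + t·(X−P) with t = 7/6, so PA:AX = 7/6:-1/6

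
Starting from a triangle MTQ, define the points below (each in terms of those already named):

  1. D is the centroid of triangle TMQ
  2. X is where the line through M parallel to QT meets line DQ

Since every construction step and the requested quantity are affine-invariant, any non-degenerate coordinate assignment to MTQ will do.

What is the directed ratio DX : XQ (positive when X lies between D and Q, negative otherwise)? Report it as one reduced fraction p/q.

DX:XQ = -2/3

Assign M = (0, 0), T = (1, 0), Q = (0, 1) — the answer is frame-independent, so this choice is without loss of generality.
1. D is the centroid of triangle TMQ ⇒ D = (1/3, 1/3)
2. X is where the line through M parallel to QT meets line DQ ⇒ X = (1, -1)
X = D + t·(Q−D) with t = -2, so DX:XQ = t:(1−t) = -2:3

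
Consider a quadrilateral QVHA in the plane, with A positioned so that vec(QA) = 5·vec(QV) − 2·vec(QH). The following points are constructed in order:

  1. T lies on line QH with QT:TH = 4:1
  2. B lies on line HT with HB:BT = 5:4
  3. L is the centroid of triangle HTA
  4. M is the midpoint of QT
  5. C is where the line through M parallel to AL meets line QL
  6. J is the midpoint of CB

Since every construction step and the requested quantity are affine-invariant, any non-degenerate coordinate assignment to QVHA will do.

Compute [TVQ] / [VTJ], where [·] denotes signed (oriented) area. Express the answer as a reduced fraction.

Assign Q = (0, 0), V = (1, 0), H = (0, 1), A = (5, -2) — the answer is frame-independent, so this choice is without loss of generality.
1. T lies on line QH with QT:TH = 4:1 ⇒ T = (0, 4/5)
2. B lies on line HT with HB:BT = 5:4 ⇒ B = (0, 8/9)
3. L is the centroid of triangle HTA ⇒ L = (5/3, -1/15)
4. M is the midpoint of QT ⇒ M = (0, 2/5)
5. C is where the line through M parallel to AL meets line QL ⇒ C = (20/27, -4/135)
6. J is the midpoint of CB ⇒ J = (10/27, 58/135)
2·[TVQ] = -4/5, 2·[VTJ] = 2/27
[TVQ]:[VTJ] = -4/5:2/27 = -54/5

[TVQ]:[VTJ] = -54/5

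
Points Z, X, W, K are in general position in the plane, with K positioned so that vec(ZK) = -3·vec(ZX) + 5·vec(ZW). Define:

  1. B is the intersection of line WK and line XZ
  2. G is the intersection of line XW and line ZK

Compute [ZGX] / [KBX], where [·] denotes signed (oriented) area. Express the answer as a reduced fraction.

[ZGX]:[KBX] = -2

Set Z = (0, 0), X = (1, 0), W = (0, 1), K = (-3, 5); any affine frame gives the same invariant.
1. B is the intersection of line WK and line XZ ⇒ B = (3/4, 0)
2. G is the intersection of line XW and line ZK ⇒ G = (-3/2, 5/2)
2·[ZGX] = -5/2, 2·[KBX] = 5/4
[ZGX]:[KBX] = -5/2:5/4 = -2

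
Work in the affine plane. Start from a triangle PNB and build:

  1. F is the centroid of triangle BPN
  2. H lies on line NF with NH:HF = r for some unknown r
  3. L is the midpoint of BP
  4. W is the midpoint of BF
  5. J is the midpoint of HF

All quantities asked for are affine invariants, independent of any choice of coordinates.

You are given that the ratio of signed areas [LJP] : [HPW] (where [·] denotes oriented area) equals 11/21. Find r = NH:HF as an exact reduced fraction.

r = 1/5

Choose coordinates P = (0, 0), N = (1, 0), B = (0, 1).
1. F is the centroid of triangle BPN ⇒ F = (1/3, 1/3)
2. With NH:HF = r, write λ = r/(r+1) so H = N + λ·(F−N); H is affine-linear in λ
3. L is the midpoint of BP ⇒ L = (0, 1/2)
4. W is the midpoint of BF ⇒ W = (1/6, 2/3)
5. J is the midpoint of HF ⇒ J is an affine combination of earlier points and hence also affine-linear in λ
Every point depending on H is an affine combination of H and λ-independent points, so each such coordinate is linear in λ; the λ² term in each signed area is a multiple of (F−N)×(F−N) = 0, so 2·[LJP] and 2·[HPW] are each linear in λ. Evaluating at λ=0 and λ=1:
  2·[LJP] = 1/6·λ − 1/3,   2·[HPW] = 1/2·λ − 2/3
So [LJP]:[HPW] = (1/6·λ − 1/3) / (1/2·λ − 2/3). Setting this equal to 11/21:
  1/6·λ − 1/3 = 11/21·(1/2·λ − 2/3)  ⇒  λ = 1/6
Then r = λ/(1−λ) = (1/6)/(5/6) = 1/5. Check: with r = 1/5, H = (8/9, 1/18) and [LJP]:[HPW] = 11/21 as required.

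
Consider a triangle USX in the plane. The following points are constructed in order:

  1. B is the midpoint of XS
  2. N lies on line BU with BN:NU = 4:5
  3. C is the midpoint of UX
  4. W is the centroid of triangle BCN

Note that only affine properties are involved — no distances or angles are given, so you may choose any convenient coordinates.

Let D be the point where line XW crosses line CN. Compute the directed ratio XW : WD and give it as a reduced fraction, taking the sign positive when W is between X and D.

XW:WD = 11/4

Work in coordinates with U = (0, 0), S = (1, 0), X = (0, 1).
1. B is the midpoint of XS ⇒ B = (1/2, 1/2)
2. N lies on line BU with BN:NU = 4:5 ⇒ N = (5/18, 5/18)
3. C is the midpoint of UX ⇒ C = (0, 1/2)
4. W is the centroid of triangle BCN ⇒ W = (7/27, 23/54)
line XW meets CN at D = (35/99, 43/198)
W = X + t·(D−X) with t = 11/15, so XW:WD = 11/15:4/15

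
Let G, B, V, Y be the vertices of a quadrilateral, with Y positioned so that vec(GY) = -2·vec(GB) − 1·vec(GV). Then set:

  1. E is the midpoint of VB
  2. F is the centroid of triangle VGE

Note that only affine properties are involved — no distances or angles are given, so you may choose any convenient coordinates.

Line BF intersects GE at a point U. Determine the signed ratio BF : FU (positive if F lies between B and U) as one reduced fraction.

Assign G = (0, 0), B = (1, 0), V = (0, 1), Y = (-2, -1) — the answer is frame-independent, so this choice is without loss of generality.
1. E is the midpoint of VB ⇒ E = (1/2, 1/2)
2. F is the centroid of triangle VGE ⇒ F = (1/6, 1/2)
line BF meets GE at U = (3/8, 3/8)
F = B + t·(U−B) with t = 4/3, so BF:FU = 4/3:-1/3

BF:FU = -4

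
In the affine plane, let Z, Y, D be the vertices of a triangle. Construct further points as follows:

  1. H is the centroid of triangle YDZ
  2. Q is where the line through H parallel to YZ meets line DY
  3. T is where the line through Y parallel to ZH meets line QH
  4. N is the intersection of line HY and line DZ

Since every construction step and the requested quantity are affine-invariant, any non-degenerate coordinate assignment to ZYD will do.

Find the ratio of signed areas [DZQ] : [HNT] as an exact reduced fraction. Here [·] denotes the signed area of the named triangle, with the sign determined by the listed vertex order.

[DZQ]:[HNT] = -4

Choose coordinates Z = (0, 0), Y = (1, 0), D = (0, 1).
1. H is the centroid of triangle YDZ ⇒ H = (1/3, 1/3)
2. Q is where the line through H parallel to YZ meets line DY ⇒ Q = (2/3, 1/3)
3. T is where the line through Y parallel to ZH meets line QH ⇒ T = (4/3, 1/3)
4. N is the intersection of line HY and line DZ ⇒ N = (0, 1/2)
2·[DZQ] = 2/3, 2·[HNT] = -1/6
[DZQ]:[HNT] = 2/3:-1/6 = -4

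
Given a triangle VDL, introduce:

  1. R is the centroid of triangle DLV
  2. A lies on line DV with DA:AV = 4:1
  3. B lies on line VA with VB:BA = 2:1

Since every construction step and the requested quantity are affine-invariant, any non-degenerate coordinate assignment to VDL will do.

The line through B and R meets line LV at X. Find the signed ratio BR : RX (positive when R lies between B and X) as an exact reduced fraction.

Choose coordinates V = (0, 0), D = (1, 0), L = (0, 1).
1. R is the centroid of triangle DLV ⇒ R = (1/3, 1/3)
2. A lies on line DV with DA:AV = 4:1 ⇒ A = (1/5, 0)
3. B lies on line VA with VB:BA = 2:1 ⇒ B = (2/15, 0)
line BR meets LV at X = (0, -2/9)
R = B + t·(X−B) with t = -3/2, so BR:RX = -3/2:5/2

BR:RX = -3/5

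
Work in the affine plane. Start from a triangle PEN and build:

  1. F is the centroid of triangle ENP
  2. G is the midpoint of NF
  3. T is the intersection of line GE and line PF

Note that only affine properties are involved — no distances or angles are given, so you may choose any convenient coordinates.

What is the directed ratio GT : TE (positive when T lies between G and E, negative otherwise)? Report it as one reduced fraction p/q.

Choose coordinates P = (0, 0), E = (1, 0), N = (0, 1).
1. F is the centroid of triangle ENP ⇒ F = (1/3, 1/3)
2. G is the midpoint of NF ⇒ G = (1/6, 2/3)
3. T is the intersection of line GE and line PF ⇒ T = (4/9, 4/9)
T = G + t·(E−G) with t = 1/3, so GT:TE = t:(1−t) = 1/3:2/3

GT:TE = 1/2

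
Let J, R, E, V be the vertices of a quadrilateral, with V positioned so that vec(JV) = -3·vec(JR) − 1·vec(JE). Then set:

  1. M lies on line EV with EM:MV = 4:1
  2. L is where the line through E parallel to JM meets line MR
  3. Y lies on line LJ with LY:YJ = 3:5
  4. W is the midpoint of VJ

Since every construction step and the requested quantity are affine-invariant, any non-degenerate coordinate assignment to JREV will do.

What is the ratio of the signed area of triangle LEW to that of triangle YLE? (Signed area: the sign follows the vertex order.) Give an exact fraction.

Set J = (0, 0), R = (1, 0), E = (0, 1), V = (-3, -1); any affine frame gives the same invariant.
1. M lies on line EV with EM:MV = 4:1 ⇒ M = (-12/5, -3/5)
2. L is where the line through E parallel to JM meets line MR ⇒ L = (-16, -3)
3. Y lies on line LJ with LY:YJ = 3:5 ⇒ Y = (-10, -15/8)
4. W is the midpoint of VJ ⇒ W = (-3/2, -1/2)
2·[LEW] = -18, 2·[YLE] = -6
[LEW]:[YLE] = -18:-6 = 3

[LEW]:[YLE] = 3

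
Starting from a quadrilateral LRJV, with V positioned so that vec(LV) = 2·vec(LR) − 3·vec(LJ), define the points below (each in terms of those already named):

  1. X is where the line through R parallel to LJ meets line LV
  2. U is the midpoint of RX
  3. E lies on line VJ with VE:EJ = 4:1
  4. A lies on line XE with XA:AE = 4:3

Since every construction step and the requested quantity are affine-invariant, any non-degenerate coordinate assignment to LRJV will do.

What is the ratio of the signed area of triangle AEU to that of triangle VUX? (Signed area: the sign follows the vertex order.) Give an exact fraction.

Work in coordinates with L = (0, 0), R = (1, 0), J = (0, 1), V = (2, -3).
1. X is where the line through R parallel to LJ meets line LV ⇒ X = (1, -3/2)
2. U is the midpoint of RX ⇒ U = (1, -3/4)
3. E lies on line VJ with VE:EJ = 4:1 ⇒ E = (2/5, 1/5)
4. A lies on line XE with XA:AE = 4:3 ⇒ A = (23/35, -37/70)
2·[AEU] = -27/140, 2·[VUX] = 3/4
[AEU]:[VUX] = -27/140:3/4 = -9/35

[AEU]:[VUX] = -9/35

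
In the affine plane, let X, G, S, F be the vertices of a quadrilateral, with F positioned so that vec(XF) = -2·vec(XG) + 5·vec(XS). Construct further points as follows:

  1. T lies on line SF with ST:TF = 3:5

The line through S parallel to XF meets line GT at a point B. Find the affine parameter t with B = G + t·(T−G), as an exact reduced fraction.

t = 4/5

Assign X = (0, 0), G = (1, 0), S = (0, 1), F = (-2, 5) — the answer is frame-independent, so this choice is without loss of generality.
1. T lies on line SF with ST:TF = 3:5 ⇒ T = (-3/4, 5/2)
through S parallel to XF: direction (-2, 5); meets GT at B = (-2/5, 2)
B = G + t·(T−G) with t = 4/5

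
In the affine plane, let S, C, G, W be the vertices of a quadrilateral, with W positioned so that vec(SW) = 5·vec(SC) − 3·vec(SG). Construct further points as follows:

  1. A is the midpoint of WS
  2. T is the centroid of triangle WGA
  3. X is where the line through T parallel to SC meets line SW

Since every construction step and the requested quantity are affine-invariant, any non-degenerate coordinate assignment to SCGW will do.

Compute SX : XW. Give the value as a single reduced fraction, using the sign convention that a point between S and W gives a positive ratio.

SX:XW = 7/11

Set S = (0, 0), C = (1, 0), G = (0, 1), W = (5, -3); any affine frame gives the same invariant.
1. A is the midpoint of WS ⇒ A = (5/2, -3/2)
2. T is the centroid of triangle WGA ⇒ T = (5/2, -7/6)
3. X is where the line through T parallel to SC meets line SW ⇒ X = (35/18, -7/6)
X = S + t·(W−S) with t = 7/18, so SX:XW = t:(1−t) = 7/18:11/18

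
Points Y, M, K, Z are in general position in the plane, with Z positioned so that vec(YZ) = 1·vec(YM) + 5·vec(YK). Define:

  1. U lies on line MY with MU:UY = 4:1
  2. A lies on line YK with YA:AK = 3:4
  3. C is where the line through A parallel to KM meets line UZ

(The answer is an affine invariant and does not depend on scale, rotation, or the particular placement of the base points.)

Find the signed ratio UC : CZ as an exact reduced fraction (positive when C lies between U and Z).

Work in coordinates with Y = (0, 0), M = (1, 0), K = (0, 1), Z = (1, 5).
1. U lies on line MY with MU:UY = 4:1 ⇒ U = (1/5, 0)
2. A lies on line YK with YA:AK = 3:4 ⇒ A = (0, 3/7)
3. C is where the line through A parallel to KM meets line UZ ⇒ C = (47/203, 40/203)
C = U + t·(Z−U) with t = 8/203, so UC:CZ = t:(1−t) = 8/203:195/203

UC:CZ = 8/195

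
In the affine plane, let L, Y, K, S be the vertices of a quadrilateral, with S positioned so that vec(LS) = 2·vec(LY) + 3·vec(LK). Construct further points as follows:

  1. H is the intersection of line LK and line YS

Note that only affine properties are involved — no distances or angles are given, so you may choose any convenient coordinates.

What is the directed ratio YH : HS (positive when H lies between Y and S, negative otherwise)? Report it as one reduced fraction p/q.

YH:HS = -1/2

Choose coordinates L = (0, 0), Y = (1, 0), K = (0, 1), S = (2, 3).
1. H is the intersection of line LK and line YS ⇒ H = (0, -3)
H = Y + t·(S−Y) with t = -1, so YH:HS = t:(1−t) = -1:2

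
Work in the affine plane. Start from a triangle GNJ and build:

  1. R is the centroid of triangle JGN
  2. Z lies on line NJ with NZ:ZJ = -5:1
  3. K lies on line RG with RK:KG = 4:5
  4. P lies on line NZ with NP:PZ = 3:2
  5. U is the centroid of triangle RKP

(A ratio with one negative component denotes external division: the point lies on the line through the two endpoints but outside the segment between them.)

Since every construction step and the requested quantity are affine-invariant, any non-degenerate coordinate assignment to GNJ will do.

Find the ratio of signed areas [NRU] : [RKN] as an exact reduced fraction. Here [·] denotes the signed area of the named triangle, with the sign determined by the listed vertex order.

[NRU]:[RKN] = -11/48

Assign G = (0, 0), N = (1, 0), J = (0, 1) — the answer is frame-independent, so this choice is without loss of generality.
1. R is the centroid of triangle JGN ⇒ R = (1/3, 1/3)
2. Z lies on line NJ with NZ:ZJ = -5:1 ⇒ Z = (-1/4, 5/4)
3. K lies on line RG with RK:KG = 4:5 ⇒ K = (5/27, 5/27)
4. P lies on line NZ with NP:PZ = 3:2 ⇒ P = (1/4, 3/4)
5. U is the centroid of triangle RKP ⇒ U = (83/324, 137/324)
2·[NRU] = -11/324, 2·[RKN] = 4/27
[NRU]:[RKN] = -11/324:4/27 = -11/48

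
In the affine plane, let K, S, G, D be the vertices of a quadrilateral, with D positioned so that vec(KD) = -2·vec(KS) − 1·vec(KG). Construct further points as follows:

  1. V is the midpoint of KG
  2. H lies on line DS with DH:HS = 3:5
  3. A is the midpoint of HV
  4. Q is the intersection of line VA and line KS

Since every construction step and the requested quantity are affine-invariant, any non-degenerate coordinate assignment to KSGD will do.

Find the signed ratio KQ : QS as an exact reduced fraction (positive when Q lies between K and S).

Choose coordinates K = (0, 0), S = (1, 0), G = (0, 1), D = (-2, -1).
1. V is the midpoint of KG ⇒ V = (0, 1/2)
2. H lies on line DS with DH:HS = 3:5 ⇒ H = (-7/8, -5/8)
3. A is the midpoint of HV ⇒ A = (-7/16, -1/16)
4. Q is the intersection of line VA and line KS ⇒ Q = (-7/18, 0)
Q = K + t·(S−K) with t = -7/18, so KQ:QS = t:(1−t) = -7/18:25/18

KQ:QS = -7/25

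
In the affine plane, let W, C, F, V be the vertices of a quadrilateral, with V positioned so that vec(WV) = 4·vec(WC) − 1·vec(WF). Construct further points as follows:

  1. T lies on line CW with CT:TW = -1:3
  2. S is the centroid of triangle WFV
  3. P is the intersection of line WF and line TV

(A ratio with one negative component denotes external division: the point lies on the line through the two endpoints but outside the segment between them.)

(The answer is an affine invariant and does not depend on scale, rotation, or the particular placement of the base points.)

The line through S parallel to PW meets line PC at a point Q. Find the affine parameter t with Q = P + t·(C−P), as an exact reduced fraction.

t = 4/3

Set W = (0, 0), C = (1, 0), F = (0, 1), V = (4, -1); any affine frame gives the same invariant.
1. T lies on line CW with CT:TW = -1:3 ⇒ T = (3/2, 0)
2. S is the centroid of triangle WFV ⇒ S = (4/3, 0)
3. P is the intersection of line WF and line TV ⇒ P = (0, 3/5)
through S parallel to PW: direction (0, -3/5); meets PC at Q = (4/3, -1/5)
Q = P + t·(C−P) with t = 4/3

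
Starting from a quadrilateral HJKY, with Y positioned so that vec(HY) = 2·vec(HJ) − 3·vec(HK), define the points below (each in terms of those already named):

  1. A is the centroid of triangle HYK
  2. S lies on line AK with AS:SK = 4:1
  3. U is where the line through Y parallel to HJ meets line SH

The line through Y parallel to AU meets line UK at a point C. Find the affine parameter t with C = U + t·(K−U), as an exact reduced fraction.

t = -91/55

Work in coordinates with H = (0, 0), J = (1, 0), K = (0, 1), Y = (2, -3).
1. A is the centroid of triangle HYK ⇒ A = (2/3, -2/3)
2. S lies on line AK with AS:SK = 4:1 ⇒ S = (2/15, 2/3)
3. U is where the line through Y parallel to HJ meets line SH ⇒ U = (-3/5, -3)
through Y parallel to AU: direction (-19/15, -7/3); meets UK at C = (-438/275, -529/55)
C = U + t·(K−U) with t = -91/55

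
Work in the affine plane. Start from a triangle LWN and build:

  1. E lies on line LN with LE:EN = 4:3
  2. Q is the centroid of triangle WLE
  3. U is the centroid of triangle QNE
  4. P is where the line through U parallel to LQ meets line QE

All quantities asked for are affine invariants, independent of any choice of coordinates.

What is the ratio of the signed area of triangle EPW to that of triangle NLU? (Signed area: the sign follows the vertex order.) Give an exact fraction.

Set L = (0, 0), W = (1, 0), N = (0, 1); any affine frame gives the same invariant.
1. E lies on line LN with LE:EN = 4:3 ⇒ E = (0, 4/7)
2. Q is the centroid of triangle WLE ⇒ Q = (1/3, 4/21)
3. U is the centroid of triangle QNE ⇒ U = (1/9, 37/63)
4. P is where the line through U parallel to LQ meets line QE ⇒ P = (1/36, 34/63)
2·[EPW] = 1/63, 2·[NLU] = 1/9
[EPW]:[NLU] = 1/63:1/9 = 1/7

[EPW]:[NLU] = 1/7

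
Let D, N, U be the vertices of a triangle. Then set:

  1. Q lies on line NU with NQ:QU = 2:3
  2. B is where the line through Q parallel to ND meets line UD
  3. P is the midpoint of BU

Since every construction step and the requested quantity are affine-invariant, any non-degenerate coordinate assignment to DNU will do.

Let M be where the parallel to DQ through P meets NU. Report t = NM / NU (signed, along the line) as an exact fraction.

Assign D = (0, 0), N = (1, 0), U = (0, 1) — the answer is frame-independent, so this choice is without loss of generality.
1. Q lies on line NU with NQ:QU = 2:3 ⇒ Q = (3/5, 2/5)
2. B is where the line through Q parallel to ND meets line UD ⇒ B = (0, 2/5)
3. P is the midpoint of BU ⇒ P = (0, 7/10)
through P parallel to DQ: direction (3/5, 2/5); meets NU at M = (9/50, 41/50)
M = N + t·(U−N) with t = 41/50

t = 41/50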